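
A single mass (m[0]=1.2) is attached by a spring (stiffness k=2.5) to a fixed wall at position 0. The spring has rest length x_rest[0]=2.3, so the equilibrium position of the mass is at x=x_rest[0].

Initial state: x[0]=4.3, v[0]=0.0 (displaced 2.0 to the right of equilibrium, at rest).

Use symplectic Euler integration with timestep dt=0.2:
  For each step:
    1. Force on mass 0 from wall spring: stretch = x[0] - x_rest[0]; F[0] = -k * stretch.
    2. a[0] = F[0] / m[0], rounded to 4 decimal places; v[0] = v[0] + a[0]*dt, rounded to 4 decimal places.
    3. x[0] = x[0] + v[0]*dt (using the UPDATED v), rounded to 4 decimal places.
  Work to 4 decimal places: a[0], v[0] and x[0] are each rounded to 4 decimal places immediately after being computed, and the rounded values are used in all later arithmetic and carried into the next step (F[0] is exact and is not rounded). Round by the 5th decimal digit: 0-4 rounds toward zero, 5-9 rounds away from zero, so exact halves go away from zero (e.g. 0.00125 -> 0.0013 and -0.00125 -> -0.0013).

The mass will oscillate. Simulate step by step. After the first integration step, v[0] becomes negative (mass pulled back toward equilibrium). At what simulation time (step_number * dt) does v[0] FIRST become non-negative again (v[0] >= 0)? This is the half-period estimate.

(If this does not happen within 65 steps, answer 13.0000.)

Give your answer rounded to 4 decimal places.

Step 0: x=[4.3000] v=[0.0000]
Step 1: x=[4.1333] v=[-0.8333]
Step 2: x=[3.8139] v=[-1.5972]
Step 3: x=[3.3683] v=[-2.2280]
Step 4: x=[2.8337] v=[-2.6731]
Step 5: x=[2.2546] v=[-2.8955]
Step 6: x=[1.6793] v=[-2.8766]
Step 7: x=[1.1557] v=[-2.6180]
Step 8: x=[0.7275] v=[-2.1412]
Step 9: x=[0.4303] v=[-1.4860]
Step 10: x=[0.2889] v=[-0.7070]
Step 11: x=[0.3151] v=[0.1310]
First v>=0 after going negative at step 11, time=2.2000

Answer: 2.2000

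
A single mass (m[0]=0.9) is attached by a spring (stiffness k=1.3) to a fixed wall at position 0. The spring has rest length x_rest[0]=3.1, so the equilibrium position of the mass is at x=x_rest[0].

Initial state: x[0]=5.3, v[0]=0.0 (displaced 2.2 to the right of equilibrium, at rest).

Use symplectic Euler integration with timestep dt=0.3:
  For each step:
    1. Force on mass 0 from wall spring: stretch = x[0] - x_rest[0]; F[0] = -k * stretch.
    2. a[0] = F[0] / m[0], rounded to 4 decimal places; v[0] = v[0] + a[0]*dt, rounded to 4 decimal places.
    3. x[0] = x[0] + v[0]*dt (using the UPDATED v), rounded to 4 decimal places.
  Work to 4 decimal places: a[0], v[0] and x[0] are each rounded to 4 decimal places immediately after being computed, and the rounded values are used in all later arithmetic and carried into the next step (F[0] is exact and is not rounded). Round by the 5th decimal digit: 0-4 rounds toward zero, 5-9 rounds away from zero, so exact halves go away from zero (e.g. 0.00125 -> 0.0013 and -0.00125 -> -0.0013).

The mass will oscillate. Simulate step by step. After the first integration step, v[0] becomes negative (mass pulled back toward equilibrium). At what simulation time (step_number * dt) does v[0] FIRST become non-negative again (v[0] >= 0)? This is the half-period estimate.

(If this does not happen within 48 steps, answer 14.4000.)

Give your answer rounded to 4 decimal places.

Answer: 2.7000

Derivation:
Step 0: x=[5.3000] v=[0.0000]
Step 1: x=[5.0140] v=[-0.9533]
Step 2: x=[4.4792] v=[-1.7827]
Step 3: x=[3.7651] v=[-2.3804]
Step 4: x=[2.9645] v=[-2.6686]
Step 5: x=[2.1815] v=[-2.6099]
Step 6: x=[1.5179] v=[-2.2119]
Step 7: x=[1.0600] v=[-1.5263]
Step 8: x=[0.8673] v=[-0.6423]
Step 9: x=[0.9649] v=[0.3252]
First v>=0 after going negative at step 9, time=2.7000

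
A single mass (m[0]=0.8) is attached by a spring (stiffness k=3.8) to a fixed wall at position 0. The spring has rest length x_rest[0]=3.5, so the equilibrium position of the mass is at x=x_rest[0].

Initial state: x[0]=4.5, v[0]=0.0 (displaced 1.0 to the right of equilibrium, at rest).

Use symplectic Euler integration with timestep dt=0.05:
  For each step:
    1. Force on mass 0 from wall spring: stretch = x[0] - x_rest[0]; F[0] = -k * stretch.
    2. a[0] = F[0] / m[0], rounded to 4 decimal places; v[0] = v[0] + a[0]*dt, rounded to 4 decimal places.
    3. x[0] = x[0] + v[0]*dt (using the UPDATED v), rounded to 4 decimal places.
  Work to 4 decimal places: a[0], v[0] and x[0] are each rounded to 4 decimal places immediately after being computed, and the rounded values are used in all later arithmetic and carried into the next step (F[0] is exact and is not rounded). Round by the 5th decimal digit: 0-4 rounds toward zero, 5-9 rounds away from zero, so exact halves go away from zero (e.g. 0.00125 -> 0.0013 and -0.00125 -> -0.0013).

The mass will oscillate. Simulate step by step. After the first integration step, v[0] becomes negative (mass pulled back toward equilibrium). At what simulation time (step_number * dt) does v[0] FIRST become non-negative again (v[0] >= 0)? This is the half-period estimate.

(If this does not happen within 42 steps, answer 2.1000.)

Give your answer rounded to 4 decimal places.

Answer: 1.4500

Derivation:
Step 0: x=[4.5000] v=[0.0000]
Step 1: x=[4.4881] v=[-0.2375]
Step 2: x=[4.4645] v=[-0.4722]
Step 3: x=[4.4294] v=[-0.7013]
Step 4: x=[4.3833] v=[-0.9220]
Step 5: x=[4.3267] v=[-1.1318]
Step 6: x=[4.2603] v=[-1.3281]
Step 7: x=[4.1849] v=[-1.5087]
Step 8: x=[4.1013] v=[-1.6714]
Step 9: x=[4.0106] v=[-1.8142]
Step 10: x=[3.9138] v=[-1.9355]
Step 11: x=[3.8121] v=[-2.0338]
Step 12: x=[3.7067] v=[-2.1079]
Step 13: x=[3.5989] v=[-2.1570]
Step 14: x=[3.4899] v=[-2.1805]
Step 15: x=[3.3810] v=[-2.1781]
Step 16: x=[3.2735] v=[-2.1498]
Step 17: x=[3.1687] v=[-2.0960]
Step 18: x=[3.0678] v=[-2.0173]
Step 19: x=[2.9721] v=[-1.9147]
Step 20: x=[2.8826] v=[-1.7893]
Step 21: x=[2.8005] v=[-1.6427]
Step 22: x=[2.7267] v=[-1.4766]
Step 23: x=[2.6621] v=[-1.2929]
Step 24: x=[2.6074] v=[-1.0939]
Step 25: x=[2.5633] v=[-0.8819]
Step 26: x=[2.5303] v=[-0.6594]
Step 27: x=[2.5088] v=[-0.4291]
Step 28: x=[2.4991] v=[-0.1937]
Step 29: x=[2.5013] v=[0.0440]
First v>=0 after going negative at step 29, time=1.4500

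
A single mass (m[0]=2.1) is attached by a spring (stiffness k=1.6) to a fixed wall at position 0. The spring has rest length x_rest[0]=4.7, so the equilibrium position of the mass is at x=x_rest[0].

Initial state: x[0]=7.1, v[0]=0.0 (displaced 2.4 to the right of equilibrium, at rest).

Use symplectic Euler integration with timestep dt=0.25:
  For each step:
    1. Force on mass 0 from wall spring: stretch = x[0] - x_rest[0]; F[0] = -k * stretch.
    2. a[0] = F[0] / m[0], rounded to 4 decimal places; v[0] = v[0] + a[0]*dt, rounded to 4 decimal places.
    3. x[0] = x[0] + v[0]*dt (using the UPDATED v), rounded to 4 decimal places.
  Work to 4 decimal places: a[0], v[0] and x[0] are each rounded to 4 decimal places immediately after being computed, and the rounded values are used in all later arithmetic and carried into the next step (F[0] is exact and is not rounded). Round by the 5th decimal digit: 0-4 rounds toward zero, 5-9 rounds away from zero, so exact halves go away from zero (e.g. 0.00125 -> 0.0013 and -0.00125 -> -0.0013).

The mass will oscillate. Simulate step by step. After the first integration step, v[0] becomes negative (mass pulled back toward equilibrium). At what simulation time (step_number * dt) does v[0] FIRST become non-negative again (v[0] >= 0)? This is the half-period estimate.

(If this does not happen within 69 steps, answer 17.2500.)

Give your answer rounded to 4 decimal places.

Step 0: x=[7.1000] v=[0.0000]
Step 1: x=[6.9857] v=[-0.4572]
Step 2: x=[6.7626] v=[-0.8926]
Step 3: x=[6.4412] v=[-1.2855]
Step 4: x=[6.0369] v=[-1.6172]
Step 5: x=[5.5689] v=[-1.8719]
Step 6: x=[5.0596] v=[-2.0374]
Step 7: x=[4.5331] v=[-2.1059]
Step 8: x=[4.0146] v=[-2.0741]
Step 9: x=[3.5287] v=[-1.9436]
Step 10: x=[3.0986] v=[-1.7205]
Step 11: x=[2.7447] v=[-1.4155]
Step 12: x=[2.4839] v=[-1.0431]
Step 13: x=[2.3287] v=[-0.6210]
Step 14: x=[2.2864] v=[-0.1693]
Step 15: x=[2.3590] v=[0.2904]
First v>=0 after going negative at step 15, time=3.7500

Answer: 3.7500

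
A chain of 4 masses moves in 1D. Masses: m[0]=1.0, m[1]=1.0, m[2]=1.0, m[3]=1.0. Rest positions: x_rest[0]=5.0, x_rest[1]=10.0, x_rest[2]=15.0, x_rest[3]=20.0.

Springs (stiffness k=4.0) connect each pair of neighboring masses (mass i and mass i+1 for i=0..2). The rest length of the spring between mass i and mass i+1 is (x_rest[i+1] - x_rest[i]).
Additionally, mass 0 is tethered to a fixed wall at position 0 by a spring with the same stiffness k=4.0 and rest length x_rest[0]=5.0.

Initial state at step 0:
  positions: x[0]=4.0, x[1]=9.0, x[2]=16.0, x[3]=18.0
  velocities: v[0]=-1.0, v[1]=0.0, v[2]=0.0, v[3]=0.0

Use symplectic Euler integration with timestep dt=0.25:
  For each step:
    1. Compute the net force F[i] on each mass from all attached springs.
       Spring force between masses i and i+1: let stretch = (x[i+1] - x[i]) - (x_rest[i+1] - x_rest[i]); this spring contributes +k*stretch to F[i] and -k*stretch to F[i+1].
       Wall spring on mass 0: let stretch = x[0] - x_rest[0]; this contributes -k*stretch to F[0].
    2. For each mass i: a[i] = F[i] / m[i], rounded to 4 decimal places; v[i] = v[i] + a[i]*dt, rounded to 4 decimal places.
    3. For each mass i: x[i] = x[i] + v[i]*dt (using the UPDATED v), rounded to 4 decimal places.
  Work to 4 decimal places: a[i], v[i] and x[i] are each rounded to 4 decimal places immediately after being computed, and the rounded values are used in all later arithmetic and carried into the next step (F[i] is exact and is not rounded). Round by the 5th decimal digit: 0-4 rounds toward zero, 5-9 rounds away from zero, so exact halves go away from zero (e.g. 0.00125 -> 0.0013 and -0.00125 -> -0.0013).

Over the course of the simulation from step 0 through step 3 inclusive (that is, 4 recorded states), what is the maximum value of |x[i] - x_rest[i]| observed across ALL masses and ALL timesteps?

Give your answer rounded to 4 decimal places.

Step 0: x=[4.0000 9.0000 16.0000 18.0000] v=[-1.0000 0.0000 0.0000 0.0000]
Step 1: x=[4.0000 9.5000 14.7500 18.7500] v=[0.0000 2.0000 -5.0000 3.0000]
Step 2: x=[4.3750 9.9375 13.1875 19.7500] v=[1.5000 1.7500 -6.2500 4.0000]
Step 3: x=[5.0469 9.7969 12.4531 20.3594] v=[2.6875 -0.5625 -2.9375 2.4375]
Max displacement = 2.5469

Answer: 2.5469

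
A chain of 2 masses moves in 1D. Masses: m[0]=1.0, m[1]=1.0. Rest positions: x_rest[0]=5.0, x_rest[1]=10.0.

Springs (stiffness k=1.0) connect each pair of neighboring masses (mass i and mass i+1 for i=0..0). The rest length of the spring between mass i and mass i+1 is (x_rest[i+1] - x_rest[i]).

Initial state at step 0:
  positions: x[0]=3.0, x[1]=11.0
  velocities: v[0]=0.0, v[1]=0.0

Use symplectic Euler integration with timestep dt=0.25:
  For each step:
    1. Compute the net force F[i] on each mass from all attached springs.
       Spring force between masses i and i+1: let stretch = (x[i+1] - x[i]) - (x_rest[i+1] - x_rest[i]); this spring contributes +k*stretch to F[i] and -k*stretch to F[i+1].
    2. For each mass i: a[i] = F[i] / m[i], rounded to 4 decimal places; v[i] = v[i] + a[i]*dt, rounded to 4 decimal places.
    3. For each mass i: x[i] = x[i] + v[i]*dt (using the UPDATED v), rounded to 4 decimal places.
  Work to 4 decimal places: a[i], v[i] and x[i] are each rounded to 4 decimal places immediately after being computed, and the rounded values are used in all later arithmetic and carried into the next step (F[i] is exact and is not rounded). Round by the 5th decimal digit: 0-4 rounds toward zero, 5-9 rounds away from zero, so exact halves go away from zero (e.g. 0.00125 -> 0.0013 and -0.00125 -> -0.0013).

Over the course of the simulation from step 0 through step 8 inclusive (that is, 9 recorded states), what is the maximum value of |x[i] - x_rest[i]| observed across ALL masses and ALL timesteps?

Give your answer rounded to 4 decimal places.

Answer: 2.0129

Derivation:
Step 0: x=[3.0000 11.0000] v=[0.0000 0.0000]
Step 1: x=[3.1875 10.8125] v=[0.7500 -0.7500]
Step 2: x=[3.5391 10.4609] v=[1.4063 -1.4063]
Step 3: x=[4.0108 9.9892] v=[1.8868 -1.8868]
Step 4: x=[4.5437 9.4564] v=[2.1314 -2.1314]
Step 5: x=[5.0711 8.9290] v=[2.1096 -2.1096]
Step 6: x=[5.5271 8.4730] v=[1.8241 -1.8241]
Step 7: x=[5.8548 8.1454] v=[1.3106 -1.3106]
Step 8: x=[6.0131 7.9871] v=[0.6333 -0.6333]
Max displacement = 2.0129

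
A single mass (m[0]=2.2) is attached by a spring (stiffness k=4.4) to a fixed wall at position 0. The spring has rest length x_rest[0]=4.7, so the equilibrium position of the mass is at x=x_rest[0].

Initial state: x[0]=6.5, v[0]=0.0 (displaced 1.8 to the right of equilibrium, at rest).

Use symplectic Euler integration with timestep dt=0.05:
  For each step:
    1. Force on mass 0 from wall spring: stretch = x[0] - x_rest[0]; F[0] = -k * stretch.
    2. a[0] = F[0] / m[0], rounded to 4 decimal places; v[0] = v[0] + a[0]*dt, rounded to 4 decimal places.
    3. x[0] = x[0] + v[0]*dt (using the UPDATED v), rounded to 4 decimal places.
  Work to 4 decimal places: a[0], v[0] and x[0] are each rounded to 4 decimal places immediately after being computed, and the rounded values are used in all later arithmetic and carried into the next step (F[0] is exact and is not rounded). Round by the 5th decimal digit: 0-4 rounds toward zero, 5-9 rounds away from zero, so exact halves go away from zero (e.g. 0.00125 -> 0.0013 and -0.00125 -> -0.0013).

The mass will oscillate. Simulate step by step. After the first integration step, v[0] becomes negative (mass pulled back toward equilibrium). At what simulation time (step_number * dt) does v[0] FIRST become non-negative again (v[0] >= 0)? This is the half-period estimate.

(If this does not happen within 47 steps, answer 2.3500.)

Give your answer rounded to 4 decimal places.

Answer: 2.2500

Derivation:
Step 0: x=[6.5000] v=[0.0000]
Step 1: x=[6.4910] v=[-0.1800]
Step 2: x=[6.4730] v=[-0.3591]
Step 3: x=[6.4462] v=[-0.5364]
Step 4: x=[6.4107] v=[-0.7110]
Step 5: x=[6.3666] v=[-0.8821]
Step 6: x=[6.3142] v=[-1.0488]
Step 7: x=[6.2537] v=[-1.2102]
Step 8: x=[6.1854] v=[-1.3656]
Step 9: x=[6.1097] v=[-1.5141]
Step 10: x=[6.0269] v=[-1.6551]
Step 11: x=[5.9375] v=[-1.7878]
Step 12: x=[5.8419] v=[-1.9116]
Step 13: x=[5.7406] v=[-2.0258]
Step 14: x=[5.6341] v=[-2.1299]
Step 15: x=[5.5229] v=[-2.2233]
Step 16: x=[5.4076] v=[-2.3056]
Step 17: x=[5.2888] v=[-2.3764]
Step 18: x=[5.1670] v=[-2.4353]
Step 19: x=[5.0429] v=[-2.4820]
Step 20: x=[4.9171] v=[-2.5163]
Step 21: x=[4.7902] v=[-2.5380]
Step 22: x=[4.6629] v=[-2.5470]
Step 23: x=[4.5357] v=[-2.5433]
Step 24: x=[4.4094] v=[-2.5269]
Step 25: x=[4.2845] v=[-2.4978]
Step 26: x=[4.1617] v=[-2.4563]
Step 27: x=[4.0416] v=[-2.4025]
Step 28: x=[3.9248] v=[-2.3367]
Step 29: x=[3.8118] v=[-2.2592]
Step 30: x=[3.7033] v=[-2.1704]
Step 31: x=[3.5998] v=[-2.0707]
Step 32: x=[3.5018] v=[-1.9607]
Step 33: x=[3.4098] v=[-1.8409]
Step 34: x=[3.3242] v=[-1.7119]
Step 35: x=[3.2455] v=[-1.5743]
Step 36: x=[3.1741] v=[-1.4289]
Step 37: x=[3.1103] v=[-1.2763]
Step 38: x=[3.0544] v=[-1.1173]
Step 39: x=[3.0068] v=[-0.9527]
Step 40: x=[2.9676] v=[-0.7834]
Step 41: x=[2.9371] v=[-0.6102]
Step 42: x=[2.9154] v=[-0.4339]
Step 43: x=[2.9026] v=[-0.2554]
Step 44: x=[2.8988] v=[-0.0757]
Step 45: x=[2.9040] v=[0.1044]
First v>=0 after going negative at step 45, time=2.2500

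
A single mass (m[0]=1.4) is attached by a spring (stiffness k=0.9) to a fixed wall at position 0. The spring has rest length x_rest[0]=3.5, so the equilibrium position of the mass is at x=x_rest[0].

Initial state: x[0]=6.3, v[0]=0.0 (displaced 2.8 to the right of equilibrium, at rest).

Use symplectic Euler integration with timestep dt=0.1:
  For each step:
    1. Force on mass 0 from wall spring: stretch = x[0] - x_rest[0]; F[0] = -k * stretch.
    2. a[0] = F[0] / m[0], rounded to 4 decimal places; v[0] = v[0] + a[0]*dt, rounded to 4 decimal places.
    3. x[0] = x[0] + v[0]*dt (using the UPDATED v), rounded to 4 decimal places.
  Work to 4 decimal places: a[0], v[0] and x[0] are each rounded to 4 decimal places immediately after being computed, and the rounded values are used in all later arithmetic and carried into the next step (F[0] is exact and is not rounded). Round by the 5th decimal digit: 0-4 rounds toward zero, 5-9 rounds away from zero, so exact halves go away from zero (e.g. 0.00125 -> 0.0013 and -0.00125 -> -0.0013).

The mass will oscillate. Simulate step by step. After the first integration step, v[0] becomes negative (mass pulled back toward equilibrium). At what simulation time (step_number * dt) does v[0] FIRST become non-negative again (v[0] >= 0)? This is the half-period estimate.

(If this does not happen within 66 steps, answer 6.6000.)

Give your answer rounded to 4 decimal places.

Step 0: x=[6.3000] v=[0.0000]
Step 1: x=[6.2820] v=[-0.1800]
Step 2: x=[6.2461] v=[-0.3588]
Step 3: x=[6.1926] v=[-0.5353]
Step 4: x=[6.1218] v=[-0.7084]
Step 5: x=[6.0341] v=[-0.8769]
Step 6: x=[5.9301] v=[-1.0398]
Step 7: x=[5.8105] v=[-1.1960]
Step 8: x=[5.6761] v=[-1.3445]
Step 9: x=[5.5277] v=[-1.4844]
Step 10: x=[5.3662] v=[-1.6148]
Step 11: x=[5.1927] v=[-1.7348]
Step 12: x=[5.0083] v=[-1.8436]
Step 13: x=[4.8142] v=[-1.9406]
Step 14: x=[4.6117] v=[-2.0251]
Step 15: x=[4.4020] v=[-2.0966]
Step 16: x=[4.1865] v=[-2.1546]
Step 17: x=[3.9666] v=[-2.1987]
Step 18: x=[3.7437] v=[-2.2287]
Step 19: x=[3.5193] v=[-2.2444]
Step 20: x=[3.2947] v=[-2.2456]
Step 21: x=[3.0715] v=[-2.2324]
Step 22: x=[2.8510] v=[-2.2049]
Step 23: x=[2.6347] v=[-2.1632]
Step 24: x=[2.4239] v=[-2.1076]
Step 25: x=[2.2201] v=[-2.0384]
Step 26: x=[2.0245] v=[-1.9561]
Step 27: x=[1.8384] v=[-1.8613]
Step 28: x=[1.6630] v=[-1.7545]
Step 29: x=[1.4994] v=[-1.6364]
Step 30: x=[1.3486] v=[-1.5078]
Step 31: x=[1.2117] v=[-1.3695]
Step 32: x=[1.0895] v=[-1.2224]
Step 33: x=[0.9828] v=[-1.0674]
Step 34: x=[0.8922] v=[-0.9056]
Step 35: x=[0.8184] v=[-0.7380]
Step 36: x=[0.7618] v=[-0.5656]
Step 37: x=[0.7228] v=[-0.3896]
Step 38: x=[0.7017] v=[-0.2111]
Step 39: x=[0.6986] v=[-0.0312]
Step 40: x=[0.7135] v=[0.1489]
First v>=0 after going negative at step 40, time=4.0000

Answer: 4.0000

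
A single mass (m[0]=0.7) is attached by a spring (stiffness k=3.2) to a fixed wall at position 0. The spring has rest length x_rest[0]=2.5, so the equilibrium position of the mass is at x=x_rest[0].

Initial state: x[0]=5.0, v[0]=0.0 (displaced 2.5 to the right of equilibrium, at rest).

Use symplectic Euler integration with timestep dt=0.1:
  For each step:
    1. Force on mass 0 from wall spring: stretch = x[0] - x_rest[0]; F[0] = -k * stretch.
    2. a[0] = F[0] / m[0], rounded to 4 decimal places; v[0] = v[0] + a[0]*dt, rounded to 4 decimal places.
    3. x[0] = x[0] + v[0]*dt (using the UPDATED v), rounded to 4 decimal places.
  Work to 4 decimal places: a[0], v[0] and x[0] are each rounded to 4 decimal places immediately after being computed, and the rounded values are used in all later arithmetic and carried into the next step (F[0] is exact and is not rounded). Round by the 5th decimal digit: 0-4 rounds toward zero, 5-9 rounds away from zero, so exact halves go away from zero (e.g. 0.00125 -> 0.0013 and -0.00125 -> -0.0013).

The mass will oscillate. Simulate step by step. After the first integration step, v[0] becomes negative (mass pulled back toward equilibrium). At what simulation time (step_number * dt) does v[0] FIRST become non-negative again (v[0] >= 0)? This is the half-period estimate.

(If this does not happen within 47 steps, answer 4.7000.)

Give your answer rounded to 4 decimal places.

Step 0: x=[5.0000] v=[0.0000]
Step 1: x=[4.8857] v=[-1.1429]
Step 2: x=[4.6624] v=[-2.2335]
Step 3: x=[4.3402] v=[-3.2220]
Step 4: x=[3.9339] v=[-4.0632]
Step 5: x=[3.4620] v=[-4.7187]
Step 6: x=[2.9462] v=[-5.1585]
Step 7: x=[2.4100] v=[-5.3625]
Step 8: x=[1.8779] v=[-5.3214]
Step 9: x=[1.3742] v=[-5.0370]
Step 10: x=[0.9220] v=[-4.5224]
Step 11: x=[0.5419] v=[-3.8010]
Step 12: x=[0.2513] v=[-2.9059]
Step 13: x=[0.0635] v=[-1.8779]
Step 14: x=[-0.0129] v=[-0.7641]
Step 15: x=[0.0256] v=[0.3847]
First v>=0 after going negative at step 15, time=1.5000

Answer: 1.5000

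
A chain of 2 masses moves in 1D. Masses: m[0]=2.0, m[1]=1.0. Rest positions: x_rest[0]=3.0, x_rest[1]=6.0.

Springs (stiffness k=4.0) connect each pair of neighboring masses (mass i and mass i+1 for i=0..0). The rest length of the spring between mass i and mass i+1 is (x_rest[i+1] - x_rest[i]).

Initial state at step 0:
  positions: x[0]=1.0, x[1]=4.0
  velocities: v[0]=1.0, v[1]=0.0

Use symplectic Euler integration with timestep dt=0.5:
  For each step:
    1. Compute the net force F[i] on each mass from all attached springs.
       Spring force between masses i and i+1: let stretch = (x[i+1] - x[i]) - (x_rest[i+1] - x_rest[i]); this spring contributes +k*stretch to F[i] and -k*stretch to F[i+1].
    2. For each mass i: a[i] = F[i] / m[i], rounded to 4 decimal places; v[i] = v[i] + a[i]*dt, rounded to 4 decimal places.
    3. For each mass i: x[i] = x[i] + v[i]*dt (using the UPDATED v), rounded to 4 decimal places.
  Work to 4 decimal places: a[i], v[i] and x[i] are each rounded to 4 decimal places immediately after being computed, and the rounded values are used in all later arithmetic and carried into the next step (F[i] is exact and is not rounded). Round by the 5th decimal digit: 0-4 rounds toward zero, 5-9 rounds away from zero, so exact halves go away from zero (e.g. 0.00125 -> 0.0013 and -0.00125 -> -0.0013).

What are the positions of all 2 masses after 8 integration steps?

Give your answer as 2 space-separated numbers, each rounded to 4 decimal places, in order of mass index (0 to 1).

Step 0: x=[1.0000 4.0000] v=[1.0000 0.0000]
Step 1: x=[1.5000 4.0000] v=[1.0000 0.0000]
Step 2: x=[1.7500 4.5000] v=[0.5000 1.0000]
Step 3: x=[1.8750 5.2500] v=[0.2500 1.5000]
Step 4: x=[2.1875 5.6250] v=[0.6250 0.7500]
Step 5: x=[2.7188 5.5625] v=[1.0625 -0.1250]
Step 6: x=[3.1719 5.6563] v=[0.9062 0.1876]
Step 7: x=[3.3672 6.2657] v=[0.3906 1.2188]
Step 8: x=[3.5118 6.9766] v=[0.2891 1.4218]

Answer: 3.5118 6.9766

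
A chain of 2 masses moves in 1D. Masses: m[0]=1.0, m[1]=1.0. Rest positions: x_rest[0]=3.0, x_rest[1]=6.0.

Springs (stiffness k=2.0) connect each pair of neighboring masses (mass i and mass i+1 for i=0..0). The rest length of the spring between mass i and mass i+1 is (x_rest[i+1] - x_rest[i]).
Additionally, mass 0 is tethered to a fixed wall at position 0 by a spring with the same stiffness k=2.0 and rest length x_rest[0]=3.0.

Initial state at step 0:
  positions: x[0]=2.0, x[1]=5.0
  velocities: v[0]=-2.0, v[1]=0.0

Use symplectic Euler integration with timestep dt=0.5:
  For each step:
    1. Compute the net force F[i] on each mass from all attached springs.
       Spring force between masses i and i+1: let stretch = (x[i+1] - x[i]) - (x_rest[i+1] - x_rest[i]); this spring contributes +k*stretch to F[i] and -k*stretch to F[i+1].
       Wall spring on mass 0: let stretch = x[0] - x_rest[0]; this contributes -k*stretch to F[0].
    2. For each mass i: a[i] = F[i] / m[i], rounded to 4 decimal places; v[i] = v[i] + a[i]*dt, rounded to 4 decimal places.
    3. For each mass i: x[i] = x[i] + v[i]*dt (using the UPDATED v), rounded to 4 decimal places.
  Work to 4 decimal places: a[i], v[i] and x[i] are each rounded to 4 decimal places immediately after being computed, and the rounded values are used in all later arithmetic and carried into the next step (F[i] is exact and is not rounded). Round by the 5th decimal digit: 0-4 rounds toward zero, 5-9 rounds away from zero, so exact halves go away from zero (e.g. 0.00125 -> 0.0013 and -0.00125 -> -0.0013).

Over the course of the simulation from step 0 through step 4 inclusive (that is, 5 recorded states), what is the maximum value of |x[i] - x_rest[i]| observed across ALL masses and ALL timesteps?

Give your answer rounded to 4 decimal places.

Step 0: x=[2.0000 5.0000] v=[-2.0000 0.0000]
Step 1: x=[1.5000 5.0000] v=[-1.0000 0.0000]
Step 2: x=[2.0000 4.7500] v=[1.0000 -0.5000]
Step 3: x=[2.8750 4.6250] v=[1.7500 -0.2500]
Step 4: x=[3.1875 5.1250] v=[0.6250 1.0000]
Max displacement = 1.5000

Answer: 1.5000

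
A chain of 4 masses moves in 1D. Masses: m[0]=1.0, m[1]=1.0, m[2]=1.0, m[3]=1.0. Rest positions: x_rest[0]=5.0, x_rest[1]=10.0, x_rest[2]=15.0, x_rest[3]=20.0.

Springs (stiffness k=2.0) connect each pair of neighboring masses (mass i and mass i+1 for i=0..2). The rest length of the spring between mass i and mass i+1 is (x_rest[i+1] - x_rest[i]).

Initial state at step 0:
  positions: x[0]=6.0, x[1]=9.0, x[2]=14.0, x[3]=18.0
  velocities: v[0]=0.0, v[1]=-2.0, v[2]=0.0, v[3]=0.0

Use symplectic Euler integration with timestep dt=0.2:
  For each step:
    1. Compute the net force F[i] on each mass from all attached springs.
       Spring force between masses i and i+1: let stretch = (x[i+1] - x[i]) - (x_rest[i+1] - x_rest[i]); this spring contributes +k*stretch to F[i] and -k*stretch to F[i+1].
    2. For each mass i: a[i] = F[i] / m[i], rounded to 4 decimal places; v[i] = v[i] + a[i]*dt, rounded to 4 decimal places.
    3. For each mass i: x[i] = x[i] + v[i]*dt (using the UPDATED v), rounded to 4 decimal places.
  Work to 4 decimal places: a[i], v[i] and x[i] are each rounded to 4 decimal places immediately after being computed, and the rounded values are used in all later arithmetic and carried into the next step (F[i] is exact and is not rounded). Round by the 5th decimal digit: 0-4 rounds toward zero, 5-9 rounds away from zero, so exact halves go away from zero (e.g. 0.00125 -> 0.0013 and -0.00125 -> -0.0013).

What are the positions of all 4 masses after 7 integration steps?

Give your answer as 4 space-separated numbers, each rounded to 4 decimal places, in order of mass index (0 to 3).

Answer: 2.7484 9.1095 13.3353 19.0068

Derivation:
Step 0: x=[6.0000 9.0000 14.0000 18.0000] v=[0.0000 -2.0000 0.0000 0.0000]
Step 1: x=[5.8400 8.7600 13.9200 18.0800] v=[-0.8000 -1.2000 -0.4000 0.4000]
Step 2: x=[5.5136 8.6992 13.7600 18.2272] v=[-1.6320 -0.3040 -0.8000 0.7360]
Step 3: x=[5.0420 8.7884 13.5525 18.4170] v=[-2.3578 0.4461 -1.0374 0.9491]
Step 4: x=[4.4702 8.9590 13.3531 18.6177] v=[-2.8592 0.8532 -0.9972 1.0033]
Step 5: x=[3.8575 9.1221 13.2233 18.7972] v=[-3.0637 0.8153 -0.6490 0.8975]
Step 6: x=[3.2659 9.1921 13.2113 18.9308] v=[-2.9579 0.3499 -0.0599 0.6679]
Step 7: x=[2.7484 9.1095 13.3353 19.0068] v=[-2.5874 -0.4129 0.6202 0.3801]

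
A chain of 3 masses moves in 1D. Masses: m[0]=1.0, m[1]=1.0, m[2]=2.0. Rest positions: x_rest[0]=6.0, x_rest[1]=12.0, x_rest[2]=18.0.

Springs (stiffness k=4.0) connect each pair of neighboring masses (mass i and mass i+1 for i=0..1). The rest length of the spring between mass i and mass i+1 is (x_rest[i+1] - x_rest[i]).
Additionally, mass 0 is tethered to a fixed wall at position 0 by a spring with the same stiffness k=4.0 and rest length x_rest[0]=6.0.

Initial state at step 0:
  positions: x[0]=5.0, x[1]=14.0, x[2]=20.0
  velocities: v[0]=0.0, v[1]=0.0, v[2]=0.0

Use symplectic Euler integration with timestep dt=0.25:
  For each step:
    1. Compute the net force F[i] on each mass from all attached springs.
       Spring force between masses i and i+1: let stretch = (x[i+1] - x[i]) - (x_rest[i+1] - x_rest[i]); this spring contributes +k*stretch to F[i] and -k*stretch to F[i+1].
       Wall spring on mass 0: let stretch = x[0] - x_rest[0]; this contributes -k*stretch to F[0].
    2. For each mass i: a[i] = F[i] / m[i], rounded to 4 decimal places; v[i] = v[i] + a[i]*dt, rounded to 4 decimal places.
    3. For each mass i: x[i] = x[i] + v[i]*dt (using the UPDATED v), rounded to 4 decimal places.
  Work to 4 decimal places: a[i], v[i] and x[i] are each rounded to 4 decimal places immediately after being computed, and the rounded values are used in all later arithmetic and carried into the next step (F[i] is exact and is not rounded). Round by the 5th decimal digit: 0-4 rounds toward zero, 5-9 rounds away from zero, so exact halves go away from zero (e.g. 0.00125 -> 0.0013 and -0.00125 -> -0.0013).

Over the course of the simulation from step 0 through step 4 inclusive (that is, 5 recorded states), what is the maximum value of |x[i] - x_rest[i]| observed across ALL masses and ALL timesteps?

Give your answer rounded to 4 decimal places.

Answer: 2.0625

Derivation:
Step 0: x=[5.0000 14.0000 20.0000] v=[0.0000 0.0000 0.0000]
Step 1: x=[6.0000 13.2500 20.0000] v=[4.0000 -3.0000 0.0000]
Step 2: x=[7.3125 12.3750 19.9063] v=[5.2500 -3.5000 -0.3750]
Step 3: x=[8.0625 12.1172 19.6211] v=[3.0000 -1.0312 -1.1407]
Step 4: x=[7.8106 12.7217 19.1479] v=[-1.0078 2.4180 -1.8927]
Max displacement = 2.0625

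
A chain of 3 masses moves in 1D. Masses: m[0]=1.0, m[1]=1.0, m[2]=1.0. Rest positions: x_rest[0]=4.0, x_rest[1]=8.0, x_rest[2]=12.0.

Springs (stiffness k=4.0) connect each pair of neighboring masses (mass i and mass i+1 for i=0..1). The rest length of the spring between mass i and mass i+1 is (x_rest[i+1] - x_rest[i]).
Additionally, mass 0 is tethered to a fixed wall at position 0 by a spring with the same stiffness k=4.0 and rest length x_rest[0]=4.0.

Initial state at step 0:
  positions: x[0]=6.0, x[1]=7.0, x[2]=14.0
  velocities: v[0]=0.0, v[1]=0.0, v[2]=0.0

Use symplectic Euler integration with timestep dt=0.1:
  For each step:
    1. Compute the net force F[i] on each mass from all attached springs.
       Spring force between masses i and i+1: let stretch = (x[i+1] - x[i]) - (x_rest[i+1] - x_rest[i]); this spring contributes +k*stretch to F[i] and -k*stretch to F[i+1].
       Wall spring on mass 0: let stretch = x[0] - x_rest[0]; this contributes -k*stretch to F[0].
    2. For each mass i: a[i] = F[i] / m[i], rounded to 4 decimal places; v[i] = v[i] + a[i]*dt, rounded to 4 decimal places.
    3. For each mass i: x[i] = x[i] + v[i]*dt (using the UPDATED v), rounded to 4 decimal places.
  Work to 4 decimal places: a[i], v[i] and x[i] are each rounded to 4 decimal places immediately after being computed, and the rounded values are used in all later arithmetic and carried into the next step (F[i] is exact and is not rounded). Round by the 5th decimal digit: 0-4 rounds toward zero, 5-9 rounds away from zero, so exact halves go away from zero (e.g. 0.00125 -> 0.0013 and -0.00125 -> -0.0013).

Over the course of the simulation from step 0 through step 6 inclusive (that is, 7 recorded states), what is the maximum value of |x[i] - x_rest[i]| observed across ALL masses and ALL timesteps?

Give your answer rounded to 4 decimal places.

Answer: 2.1259

Derivation:
Step 0: x=[6.0000 7.0000 14.0000] v=[0.0000 0.0000 0.0000]
Step 1: x=[5.8000 7.2400 13.8800] v=[-2.0000 2.4000 -1.2000]
Step 2: x=[5.4256 7.6880 13.6544] v=[-3.7440 4.4800 -2.2560]
Step 3: x=[4.9247 8.2842 13.3501] v=[-5.0093 5.9616 -3.0426]
Step 4: x=[4.3612 8.9486 13.0032] v=[-5.6354 6.6442 -3.4690]
Step 5: x=[3.8067 9.5917 12.6541] v=[-5.5449 6.4311 -3.4908]
Step 6: x=[3.3313 10.1259 12.3425] v=[-4.7536 5.3421 -3.1158]
Max displacement = 2.1259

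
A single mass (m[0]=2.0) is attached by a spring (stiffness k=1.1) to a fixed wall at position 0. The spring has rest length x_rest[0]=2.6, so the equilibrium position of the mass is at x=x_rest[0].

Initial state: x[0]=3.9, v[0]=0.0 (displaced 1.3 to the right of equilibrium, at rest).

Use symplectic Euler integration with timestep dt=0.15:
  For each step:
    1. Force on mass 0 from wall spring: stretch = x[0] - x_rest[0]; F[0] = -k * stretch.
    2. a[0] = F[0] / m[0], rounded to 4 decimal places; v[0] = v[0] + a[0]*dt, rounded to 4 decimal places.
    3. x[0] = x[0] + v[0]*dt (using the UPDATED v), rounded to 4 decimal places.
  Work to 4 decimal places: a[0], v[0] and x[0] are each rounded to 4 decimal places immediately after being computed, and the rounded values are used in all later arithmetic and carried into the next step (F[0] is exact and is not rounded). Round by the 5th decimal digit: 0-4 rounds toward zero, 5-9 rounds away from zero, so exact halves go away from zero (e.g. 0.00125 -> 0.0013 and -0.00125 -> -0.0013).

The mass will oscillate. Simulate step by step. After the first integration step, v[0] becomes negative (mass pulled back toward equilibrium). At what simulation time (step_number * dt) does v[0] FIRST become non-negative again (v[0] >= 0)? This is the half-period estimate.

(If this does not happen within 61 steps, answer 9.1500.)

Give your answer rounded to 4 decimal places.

Answer: 4.3500

Derivation:
Step 0: x=[3.9000] v=[0.0000]
Step 1: x=[3.8839] v=[-0.1073]
Step 2: x=[3.8519] v=[-0.2132]
Step 3: x=[3.8044] v=[-0.3165]
Step 4: x=[3.7420] v=[-0.4159]
Step 5: x=[3.6655] v=[-0.5101]
Step 6: x=[3.5758] v=[-0.5980]
Step 7: x=[3.4740] v=[-0.6785]
Step 8: x=[3.3614] v=[-0.7506]
Step 9: x=[3.2394] v=[-0.8134]
Step 10: x=[3.1095] v=[-0.8662]
Step 11: x=[2.9733] v=[-0.9082]
Step 12: x=[2.8325] v=[-0.9390]
Step 13: x=[2.6888] v=[-0.9582]
Step 14: x=[2.5440] v=[-0.9655]
Step 15: x=[2.3999] v=[-0.9609]
Step 16: x=[2.2582] v=[-0.9444]
Step 17: x=[2.1208] v=[-0.9162]
Step 18: x=[1.9893] v=[-0.8767]
Step 19: x=[1.8654] v=[-0.8263]
Step 20: x=[1.7505] v=[-0.7657]
Step 21: x=[1.6462] v=[-0.6956]
Step 22: x=[1.5537] v=[-0.6169]
Step 23: x=[1.4741] v=[-0.5306]
Step 24: x=[1.4084] v=[-0.4377]
Step 25: x=[1.3575] v=[-0.3394]
Step 26: x=[1.3220] v=[-0.2369]
Step 27: x=[1.3023] v=[-0.1315]
Step 28: x=[1.2986] v=[-0.0244]
Step 29: x=[1.3111] v=[0.0830]
First v>=0 after going negative at step 29, time=4.3500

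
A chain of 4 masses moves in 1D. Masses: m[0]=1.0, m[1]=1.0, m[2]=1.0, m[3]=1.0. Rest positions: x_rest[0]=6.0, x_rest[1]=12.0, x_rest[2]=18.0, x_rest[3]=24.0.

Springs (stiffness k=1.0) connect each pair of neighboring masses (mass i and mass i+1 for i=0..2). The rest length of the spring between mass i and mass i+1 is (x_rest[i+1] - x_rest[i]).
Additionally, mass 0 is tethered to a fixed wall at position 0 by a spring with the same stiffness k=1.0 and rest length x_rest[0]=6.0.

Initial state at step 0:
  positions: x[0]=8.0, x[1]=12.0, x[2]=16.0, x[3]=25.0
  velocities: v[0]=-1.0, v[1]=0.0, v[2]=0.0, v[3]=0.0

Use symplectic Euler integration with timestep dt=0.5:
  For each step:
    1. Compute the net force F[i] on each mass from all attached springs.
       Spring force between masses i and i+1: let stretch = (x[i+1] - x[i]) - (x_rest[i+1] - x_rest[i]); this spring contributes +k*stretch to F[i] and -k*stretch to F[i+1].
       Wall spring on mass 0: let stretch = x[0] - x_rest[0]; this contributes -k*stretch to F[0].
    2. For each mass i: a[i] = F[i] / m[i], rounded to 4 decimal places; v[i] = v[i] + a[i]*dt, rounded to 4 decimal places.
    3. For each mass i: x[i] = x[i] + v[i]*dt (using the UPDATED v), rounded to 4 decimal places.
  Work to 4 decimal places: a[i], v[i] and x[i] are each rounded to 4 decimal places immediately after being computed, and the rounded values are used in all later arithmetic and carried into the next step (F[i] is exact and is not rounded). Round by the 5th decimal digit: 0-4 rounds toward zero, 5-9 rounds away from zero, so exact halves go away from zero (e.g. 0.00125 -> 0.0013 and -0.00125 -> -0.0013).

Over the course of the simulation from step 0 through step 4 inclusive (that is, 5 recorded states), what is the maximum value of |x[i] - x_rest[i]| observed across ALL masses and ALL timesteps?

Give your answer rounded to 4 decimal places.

Answer: 2.3906

Derivation:
Step 0: x=[8.0000 12.0000 16.0000 25.0000] v=[-1.0000 0.0000 0.0000 0.0000]
Step 1: x=[6.5000 12.0000 17.2500 24.2500] v=[-3.0000 0.0000 2.5000 -1.5000]
Step 2: x=[4.7500 11.9375 18.9375 23.2500] v=[-3.5000 -0.1250 3.3750 -2.0000]
Step 3: x=[3.6094 11.8281 19.9532 22.6719] v=[-2.2813 -0.2188 2.0313 -1.1563]
Step 4: x=[3.6211 11.6953 19.6173 22.9141] v=[0.0234 -0.2656 -0.6719 0.4844]
Max displacement = 2.3906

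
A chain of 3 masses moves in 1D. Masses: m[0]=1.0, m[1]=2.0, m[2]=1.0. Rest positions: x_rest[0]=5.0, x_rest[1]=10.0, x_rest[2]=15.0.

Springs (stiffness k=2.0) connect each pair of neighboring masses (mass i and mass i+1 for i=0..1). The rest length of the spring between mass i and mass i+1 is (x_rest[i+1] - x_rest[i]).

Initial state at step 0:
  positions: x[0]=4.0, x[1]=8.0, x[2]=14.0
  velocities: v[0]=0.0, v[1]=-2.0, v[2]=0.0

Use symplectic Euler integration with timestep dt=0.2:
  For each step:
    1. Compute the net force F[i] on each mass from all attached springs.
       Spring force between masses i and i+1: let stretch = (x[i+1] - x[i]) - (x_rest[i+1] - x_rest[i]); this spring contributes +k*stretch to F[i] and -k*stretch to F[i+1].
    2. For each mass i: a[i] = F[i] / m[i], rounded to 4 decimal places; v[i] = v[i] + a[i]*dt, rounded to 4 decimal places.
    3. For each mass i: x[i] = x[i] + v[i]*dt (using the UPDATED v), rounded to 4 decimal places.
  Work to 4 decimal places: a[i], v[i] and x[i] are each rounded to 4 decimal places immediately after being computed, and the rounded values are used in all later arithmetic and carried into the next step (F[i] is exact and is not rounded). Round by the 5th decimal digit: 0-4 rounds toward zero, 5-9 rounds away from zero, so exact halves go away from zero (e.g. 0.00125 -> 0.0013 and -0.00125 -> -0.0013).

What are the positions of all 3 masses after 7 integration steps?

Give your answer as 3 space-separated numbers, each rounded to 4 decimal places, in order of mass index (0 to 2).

Answer: 1.7552 7.4448 11.7552

Derivation:
Step 0: x=[4.0000 8.0000 14.0000] v=[0.0000 -2.0000 0.0000]
Step 1: x=[3.9200 7.6800 13.9200] v=[-0.4000 -1.6000 -0.4000]
Step 2: x=[3.7408 7.4592 13.7408] v=[-0.8960 -1.1040 -0.8960]
Step 3: x=[3.4591 7.3409 13.4591] v=[-1.4086 -0.5914 -1.4086]
Step 4: x=[3.0879 7.3121 13.0879] v=[-1.8559 -0.1441 -1.8559]
Step 5: x=[2.6547 7.3453 12.6547] v=[-2.1662 0.1662 -2.1662]
Step 6: x=[2.1967 7.4033 12.1967] v=[-2.2900 0.2900 -2.2900]
Step 7: x=[1.7552 7.4448 11.7552] v=[-2.2074 0.2074 -2.2074]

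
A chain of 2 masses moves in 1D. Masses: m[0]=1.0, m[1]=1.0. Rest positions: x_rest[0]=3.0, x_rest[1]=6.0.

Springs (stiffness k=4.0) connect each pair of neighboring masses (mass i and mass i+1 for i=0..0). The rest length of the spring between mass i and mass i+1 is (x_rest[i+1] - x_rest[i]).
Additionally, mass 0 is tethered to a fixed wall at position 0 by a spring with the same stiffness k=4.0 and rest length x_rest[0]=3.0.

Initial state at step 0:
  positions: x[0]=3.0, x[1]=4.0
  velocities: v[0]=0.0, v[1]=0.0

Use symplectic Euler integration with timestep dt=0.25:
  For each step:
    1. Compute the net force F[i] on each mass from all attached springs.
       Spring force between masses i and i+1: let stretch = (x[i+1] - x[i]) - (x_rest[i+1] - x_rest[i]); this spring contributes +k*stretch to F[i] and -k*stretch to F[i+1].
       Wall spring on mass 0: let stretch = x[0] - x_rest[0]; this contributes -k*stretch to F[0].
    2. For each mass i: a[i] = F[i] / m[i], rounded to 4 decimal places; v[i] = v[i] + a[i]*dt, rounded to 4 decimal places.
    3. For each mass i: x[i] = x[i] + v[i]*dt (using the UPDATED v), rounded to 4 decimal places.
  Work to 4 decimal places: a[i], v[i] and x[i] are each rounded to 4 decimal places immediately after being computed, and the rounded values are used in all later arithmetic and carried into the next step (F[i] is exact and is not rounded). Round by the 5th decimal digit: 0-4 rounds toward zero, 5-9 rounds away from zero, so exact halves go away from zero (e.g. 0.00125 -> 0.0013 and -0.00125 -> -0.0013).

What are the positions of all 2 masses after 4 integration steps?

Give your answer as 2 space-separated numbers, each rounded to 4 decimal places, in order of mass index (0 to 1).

Step 0: x=[3.0000 4.0000] v=[0.0000 0.0000]
Step 1: x=[2.5000 4.5000] v=[-2.0000 2.0000]
Step 2: x=[1.8750 5.2500] v=[-2.5000 3.0000]
Step 3: x=[1.6250 5.9063] v=[-1.0000 2.6250]
Step 4: x=[2.0391 6.2422] v=[1.6563 1.3437]

Answer: 2.0391 6.2422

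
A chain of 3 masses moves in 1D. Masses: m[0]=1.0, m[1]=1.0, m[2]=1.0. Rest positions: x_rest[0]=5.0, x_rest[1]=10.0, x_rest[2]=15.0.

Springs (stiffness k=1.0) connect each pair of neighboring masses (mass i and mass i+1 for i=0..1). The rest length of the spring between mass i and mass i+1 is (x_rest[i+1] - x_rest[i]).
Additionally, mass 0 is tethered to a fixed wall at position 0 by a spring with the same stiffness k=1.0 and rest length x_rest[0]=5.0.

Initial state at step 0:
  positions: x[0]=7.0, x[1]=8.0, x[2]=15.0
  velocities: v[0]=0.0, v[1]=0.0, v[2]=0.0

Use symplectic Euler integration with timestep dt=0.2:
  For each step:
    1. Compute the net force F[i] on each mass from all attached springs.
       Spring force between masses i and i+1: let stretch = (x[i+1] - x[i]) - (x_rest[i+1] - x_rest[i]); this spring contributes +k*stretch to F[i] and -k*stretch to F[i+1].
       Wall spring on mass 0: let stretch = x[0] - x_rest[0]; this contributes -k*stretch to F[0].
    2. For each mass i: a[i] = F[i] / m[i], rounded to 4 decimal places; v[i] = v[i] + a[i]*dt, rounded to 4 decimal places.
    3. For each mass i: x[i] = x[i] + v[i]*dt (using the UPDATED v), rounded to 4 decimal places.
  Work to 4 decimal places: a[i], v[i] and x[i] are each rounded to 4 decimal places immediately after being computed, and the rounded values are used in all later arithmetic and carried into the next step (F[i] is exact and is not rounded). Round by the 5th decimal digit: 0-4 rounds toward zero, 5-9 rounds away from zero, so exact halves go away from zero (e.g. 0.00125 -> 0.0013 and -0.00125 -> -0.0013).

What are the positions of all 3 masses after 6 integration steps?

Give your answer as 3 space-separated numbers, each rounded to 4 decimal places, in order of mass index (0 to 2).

Answer: 3.6948 11.1306 14.0760

Derivation:
Step 0: x=[7.0000 8.0000 15.0000] v=[0.0000 0.0000 0.0000]
Step 1: x=[6.7600 8.2400 14.9200] v=[-1.2000 1.2000 -0.4000]
Step 2: x=[6.3088 8.6880 14.7728] v=[-2.2560 2.2400 -0.7360]
Step 3: x=[5.7004 9.2842 14.5822] v=[-3.0419 2.9811 -0.9530]
Step 4: x=[5.0074 9.9490 14.3797] v=[-3.4652 3.3239 -1.0126]
Step 5: x=[4.3117 10.5933 14.2000] v=[-3.4784 3.2217 -0.8987]
Step 6: x=[3.6948 11.1306 14.0760] v=[-3.0844 2.6867 -0.6200]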